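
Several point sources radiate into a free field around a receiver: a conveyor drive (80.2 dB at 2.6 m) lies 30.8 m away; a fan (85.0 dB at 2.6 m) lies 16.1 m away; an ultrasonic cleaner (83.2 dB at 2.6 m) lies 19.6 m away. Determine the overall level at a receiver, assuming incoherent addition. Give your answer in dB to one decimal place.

71.0 dB

First find each source's level at the receiver (point-source: −20·log₁₀(r/r_ref)), then combine on an intensity basis.
conveyor drive: 80.2 − 20·log₁₀(30.8/2.6) = 80.2 − 21.47 = 58.73 dB.
fan: 85.0 − 20·log₁₀(16.1/2.6) = 85.0 − 15.84 = 69.16 dB.
ultrasonic cleaner: 83.2 − 20·log₁₀(19.6/2.6) = 83.2 − 17.55 = 65.65 dB.
Σ 10^(L/10) = 1.267e+07 → L_total = 10·log₁₀(1.267e+07) = 71.03 dB.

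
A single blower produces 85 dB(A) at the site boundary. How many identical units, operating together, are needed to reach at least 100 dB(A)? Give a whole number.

Need L₁ + 10·log₁₀ N ≥ 100, i.e. log₁₀ N ≥ 1.50.
N ≥ 10^(15.0/10) = 31.623, so N = 32.

32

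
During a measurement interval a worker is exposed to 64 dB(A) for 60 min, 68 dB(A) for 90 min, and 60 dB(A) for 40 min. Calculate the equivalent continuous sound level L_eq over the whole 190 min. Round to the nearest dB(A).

66 dB(A)

Weight each interval's intensity by its duration and average over T = 190 min:
Σ tᵢ·10^(Lᵢ/10) = 60·10^(64/10) + 90·10^(68/10) + 40·10^(60/10) = 7.586e+08.
L_eq = 10·log₁₀(7.586e+08/190) = 66.01 dB(A).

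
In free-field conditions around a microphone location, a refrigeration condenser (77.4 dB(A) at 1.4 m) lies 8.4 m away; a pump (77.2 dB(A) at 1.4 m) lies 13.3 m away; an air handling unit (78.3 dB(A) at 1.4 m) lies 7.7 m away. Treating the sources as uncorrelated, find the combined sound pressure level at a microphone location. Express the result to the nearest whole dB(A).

First find each source's level at the receiver (point-source: −20·log₁₀(r/r_ref)), then combine on an intensity basis.
refrigeration condenser: 77.4 − 20·log₁₀(8.4/1.4) = 77.4 − 15.56 = 61.84 dB(A).
pump: 77.2 − 20·log₁₀(13.3/1.4) = 77.2 − 19.55 = 57.65 dB(A).
air handling unit: 78.3 − 20·log₁₀(7.7/1.4) = 78.3 − 14.81 = 63.49 dB(A).
Σ 10^(L/10) = 4.343e+06 → L_total = 10·log₁₀(4.343e+06) = 66.38 dB(A).

66 dB(A)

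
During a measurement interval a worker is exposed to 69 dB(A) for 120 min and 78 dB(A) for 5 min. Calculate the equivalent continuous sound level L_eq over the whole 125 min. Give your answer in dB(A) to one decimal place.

70.1 dB(A)

The energy average is taken in the linear domain: L_eq = 10·log₁₀[(Σ tᵢ·10^(Lᵢ/10))/T], T = 125 min.
Σ tᵢ·10^(Lᵢ/10) = 120·10^(69/10) + 5·10^(78/10) = 1.269e+09.
L_eq = 10·log₁₀(1.269e+09/125) = 70.06 dB(A).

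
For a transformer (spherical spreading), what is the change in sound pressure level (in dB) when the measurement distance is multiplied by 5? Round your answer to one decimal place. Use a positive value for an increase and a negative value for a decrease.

-14.0 dB

With spherical spreading the level changes by −20·log₁₀(r₂/r₁).
ΔL = −20·log₁₀(5) = -13.98 dB.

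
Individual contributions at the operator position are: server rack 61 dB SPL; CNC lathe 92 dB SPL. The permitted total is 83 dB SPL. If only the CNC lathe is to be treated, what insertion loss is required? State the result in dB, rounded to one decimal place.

Everything except the CNC lathe sums to 10^(61/10) = 1.259e+06 in linear terms, 61.00 dB SPL.
To meet 83 dB SPL overall, the treated CNC lathe may contribute at most 10^(83/10) − 1.259e+06 = 1.983e+08, i.e. 82.97 dB SPL.
So the CNC lathe must be reduced from 92 to 82.97 dB SPL: IL = 9.03 dB.

9.0 dB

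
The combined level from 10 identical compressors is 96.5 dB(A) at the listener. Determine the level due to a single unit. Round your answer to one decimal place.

10 equal contributions raise the level by 10·log₁₀ 10 = 10.000 dB, so each unit alone gives 96.5 − 10.000.

86.5 dB(A)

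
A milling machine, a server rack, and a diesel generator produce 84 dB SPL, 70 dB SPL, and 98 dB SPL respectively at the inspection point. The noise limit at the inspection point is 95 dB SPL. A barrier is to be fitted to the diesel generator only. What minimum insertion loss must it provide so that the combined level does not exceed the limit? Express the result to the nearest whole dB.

Everything except the diesel generator sums to 10^(84/10) + 10^(70/10) = 2.612e+08 in linear terms, 84.17 dB SPL.
The limit corresponds to 10^(95/10) = 3.162e+09; subtracting the fixed part leaves 2.901e+09 for the diesel generator, i.e. 94.63 dB SPL.
Required insertion loss = 98 − 94.63 = 3.37 dB.

3 dB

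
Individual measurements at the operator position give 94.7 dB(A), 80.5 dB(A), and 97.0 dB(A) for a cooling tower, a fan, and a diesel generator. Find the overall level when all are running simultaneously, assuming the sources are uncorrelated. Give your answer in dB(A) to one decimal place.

For uncorrelated sources the intensities add, so convert each level to linear form, sum, and take 10·log₁₀ of the total.
Σ 10^(L/10) = 10^(94.7/10) + 10^(80.5/10) + 10^(97.0/10) = 8.075e+09.
L_total = 10·log₁₀(8.075e+09) = 99.07 dB(A).

99.1 dB(A)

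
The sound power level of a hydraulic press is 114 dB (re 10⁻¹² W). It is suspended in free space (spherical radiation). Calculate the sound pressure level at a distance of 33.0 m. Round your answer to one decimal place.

72.6 dB

L_p = L_w − 10·log₁₀(4π·r²) with r = 33.0 m.
4π·r² = 1.368e+04 m², 10·log₁₀ of that is 41.362 dB.
L_p = 114 − 41.362 = 72.64 dB.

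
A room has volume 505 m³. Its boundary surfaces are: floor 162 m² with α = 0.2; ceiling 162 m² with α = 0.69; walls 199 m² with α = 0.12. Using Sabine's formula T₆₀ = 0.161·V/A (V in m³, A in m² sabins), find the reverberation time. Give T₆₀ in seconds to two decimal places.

Total absorption A = 162·0.2 + 162·0.69 + 199·0.12 = 168.06 m² sabins.
T₆₀ = 0.161·V/A = 0.161·505/168.06 = 0.484 s.

0.48 s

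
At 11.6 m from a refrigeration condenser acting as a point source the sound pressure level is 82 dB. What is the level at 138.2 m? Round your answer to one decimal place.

Point-source attenuation: ΔL = 20·log₁₀(r₂/r₁) = 20·log₁₀(138.2/11.6) = 21.521 dB.
L₂ = 82 − 20·log₁₀(138.2/11.6) = 82 − 21.521 = 60.48 dB.

60.5 dB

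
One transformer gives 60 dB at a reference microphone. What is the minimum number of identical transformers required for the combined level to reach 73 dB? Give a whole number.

20

The shortfall is 73 − 60 = 13.0 dB, and N units add 10·log₁₀ N, so need 10·log₁₀ N ≥ 13.0.
N ≥ 10^(13.0/10) = 19.953, so N = 20.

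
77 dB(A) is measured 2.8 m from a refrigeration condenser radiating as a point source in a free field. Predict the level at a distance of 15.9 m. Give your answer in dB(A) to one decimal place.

Spherical spreading from a point source gives a 20·log₁₀(r₂/r₁) drop.
L₂ = 77 − 20·log₁₀(15.9/2.8) = 77 − 15.085 = 61.92 dB(A).

61.9 dB(A)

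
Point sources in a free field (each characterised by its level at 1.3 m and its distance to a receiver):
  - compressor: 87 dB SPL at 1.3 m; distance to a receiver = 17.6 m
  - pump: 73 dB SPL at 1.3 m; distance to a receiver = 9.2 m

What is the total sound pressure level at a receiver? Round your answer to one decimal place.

Propagate each source to the receiver with L = L_ref − 20·log₁₀(r/r_ref), then add intensities.
compressor: 87 − 20·log₁₀(17.6/1.3) = 87 − 22.63 = 64.37 dB SPL.
pump: 73 − 20·log₁₀(9.2/1.3) = 73 − 17.00 = 56.00 dB SPL.
Σ 10^(L/10) = 3.133e+06 → L_total = 10·log₁₀(3.133e+06) = 64.96 dB SPL.

65.0 dB SPL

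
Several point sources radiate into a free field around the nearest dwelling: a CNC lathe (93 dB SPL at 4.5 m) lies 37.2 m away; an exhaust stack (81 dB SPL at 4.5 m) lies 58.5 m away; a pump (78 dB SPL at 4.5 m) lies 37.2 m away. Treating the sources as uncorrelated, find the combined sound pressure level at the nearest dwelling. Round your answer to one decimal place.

Propagate each source to the receiver with L = L_ref − 20·log₁₀(r/r_ref), then add intensities.
CNC lathe: 93 − 20·log₁₀(37.2/4.5) = 93 − 18.35 = 74.65 dB SPL.
exhaust stack: 81 − 20·log₁₀(58.5/4.5) = 81 − 22.28 = 58.72 dB SPL.
pump: 78 − 20·log₁₀(37.2/4.5) = 78 − 18.35 = 59.65 dB SPL.
Σ 10^(L/10) = 3.087e+07 → L_total = 10·log₁₀(3.087e+07) = 74.89 dB SPL.

74.9 dB SPL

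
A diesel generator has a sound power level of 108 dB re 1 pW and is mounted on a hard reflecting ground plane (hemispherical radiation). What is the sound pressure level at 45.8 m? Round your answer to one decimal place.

66.8 dB

L_p = L_w − 10·log₁₀(2π·r²) with r = 45.8 m.
2π·r² = 1.318e+04 m², 10·log₁₀ of that is 41.199 dB.
L_p = 108 − 41.199 = 66.80 dB.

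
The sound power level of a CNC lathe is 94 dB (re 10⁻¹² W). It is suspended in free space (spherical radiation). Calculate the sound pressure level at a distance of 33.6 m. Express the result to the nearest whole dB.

52 dB

Free-field spherical radiation: L_p = L_w − 10·log₁₀(4π·r²), r = 33.6 m.
4π·r² = 1.419e+04 m², 10·log₁₀ of that is 41.519 dB.
L_p = 94 − 41.519 = 52.48 dB.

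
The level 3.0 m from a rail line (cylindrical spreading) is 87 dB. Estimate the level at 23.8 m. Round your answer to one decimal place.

78.0 dB

Line-source attenuation: ΔL = 10·log₁₀(r₂/r₁) = 10·log₁₀(23.8/3.0) = 8.995 dB.
L₂ = 87 − 10·log₁₀(23.8/3.0) = 87 − 8.995 = 78.01 dB.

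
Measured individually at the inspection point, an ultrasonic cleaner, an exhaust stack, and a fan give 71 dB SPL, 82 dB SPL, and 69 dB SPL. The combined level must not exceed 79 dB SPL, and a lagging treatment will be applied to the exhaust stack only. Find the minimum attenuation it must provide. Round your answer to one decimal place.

Everything except the exhaust stack sums to 10^(71/10) + 10^(69/10) = 2.053e+07 in linear terms, 73.12 dB SPL.
To meet 79 dB SPL overall, the treated exhaust stack may contribute at most 10^(79/10) − 2.053e+07 = 5.890e+07, i.e. 77.70 dB SPL.
So the exhaust stack must be reduced from 82 to 77.70 dB SPL: IL = 4.30 dB.

4.3 dB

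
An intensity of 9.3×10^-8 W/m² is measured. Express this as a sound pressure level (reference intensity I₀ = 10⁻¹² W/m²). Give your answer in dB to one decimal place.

Dividing by I₀ shifts the exponent by 12: I/I₀ = 9.3×10^4.
L = 10·(0.9685 + 4) = 49.68 dB.

49.7 dB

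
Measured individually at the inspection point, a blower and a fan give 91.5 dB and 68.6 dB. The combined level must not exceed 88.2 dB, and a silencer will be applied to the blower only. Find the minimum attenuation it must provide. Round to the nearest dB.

3 dB

The untreated sources together contribute 10^(68.6/10) = 7.244e+06, i.e. 68.60 dB.
To meet 88.2 dB overall, the treated blower may contribute at most 10^(88.2/10) − 7.244e+06 = 6.534e+08, i.e. 88.15 dB.
Required insertion loss = 91.5 − 88.15 = 3.35 dB.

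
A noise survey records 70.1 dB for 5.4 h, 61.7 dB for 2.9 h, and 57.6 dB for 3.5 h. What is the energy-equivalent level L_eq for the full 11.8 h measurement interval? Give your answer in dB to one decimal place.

67.2 dB

The energy average is taken in the linear domain: L_eq = 10·log₁₀[(Σ tᵢ·10^(Lᵢ/10))/T], T = 11.8 h.
Σ tᵢ·10^(Lᵢ/10) = 5.4·10^(70.1/10) + 2.9·10^(61.7/10) + 3.5·10^(57.6/10) = 6.156e+07.
L_eq = 10·log₁₀(6.156e+07/11.8) = 67.17 dB.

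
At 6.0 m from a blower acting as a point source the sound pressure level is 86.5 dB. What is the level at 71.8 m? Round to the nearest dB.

For a point source, L₂ = L₁ − 20·log₁₀(r₂/r₁).
L₂ = 86.5 − 20·log₁₀(71.8/6.0) = 86.5 − 21.559 = 64.94 dB.

65 dB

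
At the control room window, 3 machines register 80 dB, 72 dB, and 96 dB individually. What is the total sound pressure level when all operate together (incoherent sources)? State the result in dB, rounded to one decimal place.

Incoherent sources combine by intensity addition: L_total = 10·log₁₀(Σ 10^(L_i/10)).
Σ 10^(L/10) = 10^(80/10) + 10^(72/10) + 10^(96/10) = 4.097e+09.
L_total = 10·log₁₀(4.097e+09) = 96.12 dB.

96.1 dB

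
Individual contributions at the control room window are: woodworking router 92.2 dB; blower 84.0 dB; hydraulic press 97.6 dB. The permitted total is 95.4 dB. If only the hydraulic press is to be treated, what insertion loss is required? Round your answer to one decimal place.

The untreated sources together contribute 10^(92.2/10) + 10^(84.0/10) = 1.911e+09, i.e. 92.81 dB.
The limit corresponds to 10^(95.4/10) = 3.467e+09; subtracting the fixed part leaves 1.557e+09 for the hydraulic press, i.e. 91.92 dB.
Required insertion loss = 97.6 − 91.92 = 5.68 dB.

5.7 dB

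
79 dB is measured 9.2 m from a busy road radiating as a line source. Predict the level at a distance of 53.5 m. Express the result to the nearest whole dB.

71 dB

Line-source attenuation: ΔL = 10·log₁₀(r₂/r₁) = 10·log₁₀(53.5/9.2) = 7.646 dB.
L₂ = 79 − 10·log₁₀(53.5/9.2) = 79 − 7.646 = 71.35 dB.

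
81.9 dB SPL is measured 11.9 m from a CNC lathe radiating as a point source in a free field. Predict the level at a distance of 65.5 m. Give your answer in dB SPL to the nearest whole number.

For a point source, L₂ = L₁ − 20·log₁₀(r₂/r₁).
L₂ = 81.9 − 20·log₁₀(65.5/11.9) = 81.9 − 14.814 = 67.09 dB SPL.

67 dB SPL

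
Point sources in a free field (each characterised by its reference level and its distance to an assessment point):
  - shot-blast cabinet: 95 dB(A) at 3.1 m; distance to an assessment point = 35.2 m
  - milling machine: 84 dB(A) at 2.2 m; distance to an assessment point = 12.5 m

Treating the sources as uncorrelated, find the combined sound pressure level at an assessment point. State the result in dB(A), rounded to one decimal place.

Propagate each source to the receiver with L = L_ref − 20·log₁₀(r/r_ref), then add intensities.
shot-blast cabinet: 95 − 20·log₁₀(35.2/3.1) = 95 − 21.10 = 73.90 dB(A).
milling machine: 84 − 20·log₁₀(12.5/2.2) = 84 − 15.09 = 68.91 dB(A).
Σ 10^(L/10) = 3.231e+07 → L_total = 10·log₁₀(3.231e+07) = 75.09 dB(A).

75.1 dB(A)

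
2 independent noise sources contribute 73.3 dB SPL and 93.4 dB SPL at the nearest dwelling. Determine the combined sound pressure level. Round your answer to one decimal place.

Incoherent sources combine by intensity addition: L_total = 10·log₁₀(Σ 10^(L_i/10)).
Σ 10^(L/10) = 10^(73.3/10) + 10^(93.4/10) = 2.209e+09.
L_total = 10·log₁₀(2.209e+09) = 93.44 dB SPL.

93.4 dB SPL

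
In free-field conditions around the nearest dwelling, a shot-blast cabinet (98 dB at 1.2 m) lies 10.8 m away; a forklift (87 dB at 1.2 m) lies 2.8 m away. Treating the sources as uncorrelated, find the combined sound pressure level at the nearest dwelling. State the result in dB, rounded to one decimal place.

82.3 dB

First find each source's level at the receiver (point-source: −20·log₁₀(r/r_ref)), then combine on an intensity basis.
shot-blast cabinet: 98 − 20·log₁₀(10.8/1.2) = 98 − 19.08 = 78.92 dB.
forklift: 87 − 20·log₁₀(2.8/1.2) = 87 − 7.36 = 79.64 dB.
Σ 10^(L/10) = 1.700e+08 → L_total = 10·log₁₀(1.700e+08) = 82.30 dB.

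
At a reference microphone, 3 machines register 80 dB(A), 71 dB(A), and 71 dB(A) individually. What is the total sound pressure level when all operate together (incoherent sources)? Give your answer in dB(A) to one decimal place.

81.0 dB(A)

Incoherent sources combine by intensity addition: L_total = 10·log₁₀(Σ 10^(L_i/10)).
Σ 10^(L/10) = 10^(80/10) + 10^(71/10) + 10^(71/10) = 1.252e+08.
L_total = 10·log₁₀(1.252e+08) = 80.98 dB(A).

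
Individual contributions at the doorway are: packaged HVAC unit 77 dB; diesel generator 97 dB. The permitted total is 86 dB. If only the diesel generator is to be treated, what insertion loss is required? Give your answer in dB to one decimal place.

11.6 dB

The untreated sources together contribute 10^(77/10) = 5.012e+07, i.e. 77.00 dB.
The limit corresponds to 10^(86/10) = 3.981e+08; subtracting the fixed part leaves 3.480e+08 for the diesel generator, i.e. 85.42 dB.
So the diesel generator must be reduced from 97 to 85.42 dB: IL = 11.58 dB.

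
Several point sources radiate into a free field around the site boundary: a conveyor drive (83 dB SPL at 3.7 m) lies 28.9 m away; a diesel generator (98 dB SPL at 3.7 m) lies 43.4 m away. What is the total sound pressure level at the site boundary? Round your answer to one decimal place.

Apply inverse-square spreading to bring every level to the receiver, then sum 10^(L/10).
conveyor drive: 83 − 20·log₁₀(28.9/3.7) = 83 − 17.85 = 65.15 dB SPL.
diesel generator: 98 − 20·log₁₀(43.4/3.7) = 98 − 21.39 = 76.61 dB SPL.
Σ 10^(L/10) = 4.913e+07 → L_total = 10·log₁₀(4.913e+07) = 76.91 dB SPL.

76.9 dB SPL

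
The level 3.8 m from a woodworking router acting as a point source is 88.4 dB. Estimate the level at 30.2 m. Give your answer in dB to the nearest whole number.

70 dB

For a point source, L₂ = L₁ − 20·log₁₀(r₂/r₁).
L₂ = 88.4 − 20·log₁₀(30.2/3.8) = 88.4 − 18.004 = 70.40 dB.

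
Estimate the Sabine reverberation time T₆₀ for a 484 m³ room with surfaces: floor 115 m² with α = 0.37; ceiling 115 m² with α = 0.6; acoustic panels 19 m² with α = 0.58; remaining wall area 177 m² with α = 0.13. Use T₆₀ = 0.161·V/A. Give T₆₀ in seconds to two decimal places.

A = Σ Sᵢαᵢ = 115·0.37 + 115·0.6 + 19·0.58 + 177·0.13 = 145.58 m².
T₆₀ = 0.161 × 484 / 145.58 = 0.535 s.

0.54 s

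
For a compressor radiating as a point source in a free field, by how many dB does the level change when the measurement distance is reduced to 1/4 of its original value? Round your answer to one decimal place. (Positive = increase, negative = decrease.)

+12.0 dB

With spherical spreading the level changes by −20·log₁₀(r₂/r₁).
ΔL = −20·log₁₀(0.25) = +12.04 dB.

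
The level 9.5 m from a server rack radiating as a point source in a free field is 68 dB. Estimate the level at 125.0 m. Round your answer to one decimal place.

45.6 dB

For a point source, L₂ = L₁ − 20·log₁₀(r₂/r₁).
L₂ = 68 − 20·log₁₀(125.0/9.5) = 68 − 22.384 = 45.62 dB.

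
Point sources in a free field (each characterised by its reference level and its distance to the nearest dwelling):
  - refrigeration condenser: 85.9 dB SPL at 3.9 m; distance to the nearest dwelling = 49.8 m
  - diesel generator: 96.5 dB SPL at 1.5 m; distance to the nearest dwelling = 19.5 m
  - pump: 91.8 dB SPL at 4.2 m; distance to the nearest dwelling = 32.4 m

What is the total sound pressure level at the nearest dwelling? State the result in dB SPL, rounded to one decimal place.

77.3 dB SPL

First find each source's level at the receiver (point-source: −20·log₁₀(r/r_ref)), then combine on an intensity basis.
refrigeration condenser: 85.9 − 20·log₁₀(49.8/3.9) = 85.9 − 22.12 = 63.78 dB SPL.
diesel generator: 96.5 − 20·log₁₀(19.5/1.5) = 96.5 − 22.28 = 74.22 dB SPL.
pump: 91.8 − 20·log₁₀(32.4/4.2) = 91.8 − 17.75 = 74.05 dB SPL.
Σ 10^(L/10) = 5.425e+07 → L_total = 10·log₁₀(5.425e+07) = 77.34 dB SPL.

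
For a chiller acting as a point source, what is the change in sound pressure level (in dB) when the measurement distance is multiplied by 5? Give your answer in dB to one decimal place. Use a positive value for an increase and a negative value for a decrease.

Point-source spreading: ΔL = −20·log₁₀(r₂/r₁).
ΔL = −20·log₁₀(5) = -13.98 dB.

-14.0 dB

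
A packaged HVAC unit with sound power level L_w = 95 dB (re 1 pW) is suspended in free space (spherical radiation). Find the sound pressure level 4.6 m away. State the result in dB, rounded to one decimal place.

L_p = L_w − 10·log₁₀(4π·r²) with r = 4.6 m.
4π·r² = 265.9 m², 10·log₁₀ of that is 24.247 dB.
L_p = 95 − 24.247 = 70.75 dB.

70.8 dB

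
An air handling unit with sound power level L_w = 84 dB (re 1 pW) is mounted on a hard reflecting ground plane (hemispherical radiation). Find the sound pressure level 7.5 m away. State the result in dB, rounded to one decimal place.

Free-field hemispherical radiation: L_p = L_w − 10·log₁₀(2π·r²), r = 7.5 m.
2π·r² = 353.4 m², 10·log₁₀ of that is 25.483 dB.
L_p = 84 − 25.483 = 58.52 dB.

58.5 dB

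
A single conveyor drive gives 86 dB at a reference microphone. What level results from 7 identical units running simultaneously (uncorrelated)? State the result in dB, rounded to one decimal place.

94.5 dB

N identical incoherent sources raise the level by 10·log₁₀ N.
L_total = 86 + 10·log₁₀(7) = 86 + 8.451 = 94.45 dB.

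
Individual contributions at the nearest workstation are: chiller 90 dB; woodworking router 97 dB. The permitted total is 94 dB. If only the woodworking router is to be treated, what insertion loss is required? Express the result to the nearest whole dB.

5 dB

Everything except the woodworking router sums to 10^(90/10) = 1.000e+09 in linear terms, 90.00 dB.
To meet 94 dB overall, the treated woodworking router may contribute at most 10^(94/10) − 1.000e+09 = 1.512e+09, i.e. 91.80 dB.
Required insertion loss = 97 − 91.80 = 5.20 dB.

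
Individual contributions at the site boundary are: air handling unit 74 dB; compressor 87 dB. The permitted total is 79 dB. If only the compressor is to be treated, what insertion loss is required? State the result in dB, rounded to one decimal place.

9.7 dB

The untreated sources together contribute 10^(74/10) = 2.512e+07, i.e. 74.00 dB.
To meet 79 dB overall, the treated compressor may contribute at most 10^(79/10) − 2.512e+07 = 5.431e+07, i.e. 77.35 dB.
Required insertion loss = 87 − 77.35 = 9.65 dB.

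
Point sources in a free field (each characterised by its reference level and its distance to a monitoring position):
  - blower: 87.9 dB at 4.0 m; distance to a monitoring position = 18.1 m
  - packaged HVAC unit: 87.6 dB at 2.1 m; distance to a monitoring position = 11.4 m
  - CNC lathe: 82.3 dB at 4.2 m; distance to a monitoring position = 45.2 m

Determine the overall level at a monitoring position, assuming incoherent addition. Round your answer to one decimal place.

Propagate each source to the receiver with L = L_ref − 20·log₁₀(r/r_ref), then add intensities.
blower: 87.9 − 20·log₁₀(18.1/4.0) = 87.9 − 13.11 = 74.79 dB.
packaged HVAC unit: 87.6 − 20·log₁₀(11.4/2.1) = 87.6 − 14.69 = 72.91 dB.
CNC lathe: 82.3 − 20·log₁₀(45.2/4.2) = 82.3 − 20.64 = 61.66 dB.
Σ 10^(L/10) = 5.111e+07 → L_total = 10·log₁₀(5.111e+07) = 77.08 dB.

77.1 dB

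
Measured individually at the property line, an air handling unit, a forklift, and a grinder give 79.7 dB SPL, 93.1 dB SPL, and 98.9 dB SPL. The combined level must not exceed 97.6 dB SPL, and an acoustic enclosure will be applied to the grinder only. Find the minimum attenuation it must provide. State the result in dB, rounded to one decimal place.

Fixed contribution from the other sources: Σ 10^(L/10) = 10^(79.7/10) + 10^(93.1/10) = 2.135e+09 (93.29 dB SPL).
The limit corresponds to 10^(97.6/10) = 5.754e+09; subtracting the fixed part leaves 3.619e+09 for the grinder, i.e. 95.59 dB SPL.
So the grinder must be reduced from 98.9 to 95.59 dB SPL: IL = 3.31 dB.

3.3 dB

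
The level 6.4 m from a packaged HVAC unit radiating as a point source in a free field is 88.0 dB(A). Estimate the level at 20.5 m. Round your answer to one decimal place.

77.9 dB(A)

For a point source, L₂ = L₁ − 20·log₁₀(r₂/r₁).
L₂ = 88.0 − 20·log₁₀(20.5/6.4) = 88.0 − 10.111 = 77.89 dB(A).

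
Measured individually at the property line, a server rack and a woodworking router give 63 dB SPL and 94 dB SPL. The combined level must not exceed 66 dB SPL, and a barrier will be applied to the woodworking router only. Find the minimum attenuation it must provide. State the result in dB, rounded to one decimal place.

31.0 dB

The untreated sources together contribute 10^(63/10) = 1.995e+06, i.e. 63.00 dB SPL.
The limit corresponds to 10^(66/10) = 3.981e+06; subtracting the fixed part leaves 1.986e+06 for the woodworking router, i.e. 62.98 dB SPL.
So the woodworking router must be reduced from 94 to 62.98 dB SPL: IL = 31.02 dB.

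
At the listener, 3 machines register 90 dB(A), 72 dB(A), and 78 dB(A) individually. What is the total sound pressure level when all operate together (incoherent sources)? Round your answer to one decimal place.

90.3 dB(A)

For uncorrelated sources the intensities add, so convert each level to linear form, sum, and take 10·log₁₀ of the total.
Σ 10^(L/10) = 10^(90/10) + 10^(72/10) + 10^(78/10) = 1.079e+09.
L_total = 10·log₁₀(1.079e+09) = 90.33 dB(A).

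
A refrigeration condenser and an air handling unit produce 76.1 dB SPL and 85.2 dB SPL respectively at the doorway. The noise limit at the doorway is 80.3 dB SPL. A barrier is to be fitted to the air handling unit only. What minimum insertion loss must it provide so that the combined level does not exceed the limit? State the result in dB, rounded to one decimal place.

Everything except the air handling unit sums to 10^(76.1/10) = 4.074e+07 in linear terms, 76.10 dB SPL.
To meet 80.3 dB SPL overall, the treated air handling unit may contribute at most 10^(80.3/10) − 4.074e+07 = 6.641e+07, i.e. 78.22 dB SPL.
So the air handling unit must be reduced from 85.2 to 78.22 dB SPL: IL = 6.98 dB.

7.0 dB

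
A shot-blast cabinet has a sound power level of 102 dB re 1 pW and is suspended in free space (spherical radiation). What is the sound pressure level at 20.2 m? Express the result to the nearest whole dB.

65 dB

L_p = L_w − 10·log₁₀(4π·r²) with r = 20.2 m.
4π·r² = 5128 m², 10·log₁₀ of that is 37.099 dB.
L_p = 102 − 37.099 = 64.90 dB.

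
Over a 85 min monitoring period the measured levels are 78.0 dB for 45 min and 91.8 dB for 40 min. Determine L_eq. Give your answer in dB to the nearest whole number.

89 dB

Weight each interval's intensity by its duration and average over T = 85 min:
Σ tᵢ·10^(Lᵢ/10) = 45·10^(78.0/10) + 40·10^(91.8/10) = 6.338e+10.
L_eq = 10·log₁₀(6.338e+10/85) = 88.73 dB.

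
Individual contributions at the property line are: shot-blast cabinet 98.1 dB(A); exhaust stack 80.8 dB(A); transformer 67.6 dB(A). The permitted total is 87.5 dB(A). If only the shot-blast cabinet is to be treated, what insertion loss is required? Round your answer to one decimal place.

11.7 dB

Fixed contribution from the other sources: Σ 10^(L/10) = 10^(80.8/10) + 10^(67.6/10) = 1.260e+08 (81.00 dB(A)).
To meet 87.5 dB(A) overall, the treated shot-blast cabinet may contribute at most 10^(87.5/10) − 1.260e+08 = 4.364e+08, i.e. 86.40 dB(A).
So the shot-blast cabinet must be reduced from 98.1 to 86.40 dB(A): IL = 11.70 dB.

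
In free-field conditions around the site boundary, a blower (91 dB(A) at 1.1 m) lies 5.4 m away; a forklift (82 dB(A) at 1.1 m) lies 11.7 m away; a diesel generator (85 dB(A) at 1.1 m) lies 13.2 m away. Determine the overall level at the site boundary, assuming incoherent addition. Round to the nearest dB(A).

77 dB(A)

First find each source's level at the receiver (point-source: −20·log₁₀(r/r_ref)), then combine on an intensity basis.
blower: 91 − 20·log₁₀(5.4/1.1) = 91 − 13.82 = 77.18 dB(A).
forklift: 82 − 20·log₁₀(11.7/1.1) = 82 − 20.54 = 61.46 dB(A).
diesel generator: 85 − 20·log₁₀(13.2/1.1) = 85 − 21.58 = 63.42 dB(A).
Σ 10^(L/10) = 5.584e+07 → L_total = 10·log₁₀(5.584e+07) = 77.47 dB(A).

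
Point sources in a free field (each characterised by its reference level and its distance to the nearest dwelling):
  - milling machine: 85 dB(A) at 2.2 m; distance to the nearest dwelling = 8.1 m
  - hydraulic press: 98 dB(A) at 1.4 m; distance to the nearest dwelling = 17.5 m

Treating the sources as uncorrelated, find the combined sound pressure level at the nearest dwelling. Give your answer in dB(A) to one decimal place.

First find each source's level at the receiver (point-source: −20·log₁₀(r/r_ref)), then combine on an intensity basis.
milling machine: 85 − 20·log₁₀(8.1/2.2) = 85 − 11.32 = 73.68 dB(A).
hydraulic press: 98 − 20·log₁₀(17.5/1.4) = 98 − 21.94 = 76.06 dB(A).
Σ 10^(L/10) = 6.371e+07 → L_total = 10·log₁₀(6.371e+07) = 78.04 dB(A).

78.0 dB(A)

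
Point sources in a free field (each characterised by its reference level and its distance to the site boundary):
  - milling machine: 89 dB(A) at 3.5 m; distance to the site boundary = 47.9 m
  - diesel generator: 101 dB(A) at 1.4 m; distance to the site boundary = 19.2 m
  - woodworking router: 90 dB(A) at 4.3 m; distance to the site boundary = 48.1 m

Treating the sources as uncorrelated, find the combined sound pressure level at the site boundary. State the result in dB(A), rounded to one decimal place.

79.0 dB(A)

First find each source's level at the receiver (point-source: −20·log₁₀(r/r_ref)), then combine on an intensity basis.
milling machine: 89 − 20·log₁₀(47.9/3.5) = 89 − 22.73 = 66.27 dB(A).
diesel generator: 101 − 20·log₁₀(19.2/1.4) = 101 − 22.74 = 78.26 dB(A).
woodworking router: 90 − 20·log₁₀(48.1/4.3) = 90 − 20.97 = 69.03 dB(A).
Σ 10^(L/10) = 7.917e+07 → L_total = 10·log₁₀(7.917e+07) = 78.99 dB(A).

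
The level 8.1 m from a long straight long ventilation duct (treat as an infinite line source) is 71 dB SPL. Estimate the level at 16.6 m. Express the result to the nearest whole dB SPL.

68 dB SPL

Cylindrical spreading from a line source gives a 10·log₁₀(r₂/r₁) drop.
L₂ = 71 − 10·log₁₀(16.6/8.1) = 71 − 3.116 = 67.88 dB SPL.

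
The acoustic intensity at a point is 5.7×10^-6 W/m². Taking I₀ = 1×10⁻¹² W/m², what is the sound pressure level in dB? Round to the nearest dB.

68 dB

I/I₀ = 5.7×10^-6/10⁻¹² = 5.7×10^6, and L = 10·log₁₀(I/I₀).
L = 10·(0.7559 + 6) = 67.56 dB.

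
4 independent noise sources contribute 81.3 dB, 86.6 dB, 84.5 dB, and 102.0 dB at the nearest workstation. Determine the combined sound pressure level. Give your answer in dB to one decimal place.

For uncorrelated sources the intensities add, so convert each level to linear form, sum, and take 10·log₁₀ of the total.
Σ 10^(L/10) = 10^(81.3/10) + 10^(86.6/10) + 10^(84.5/10) + 10^(102.0/10) = 1.672e+10.
L_total = 10·log₁₀(1.672e+10) = 102.23 dB.

102.2 dB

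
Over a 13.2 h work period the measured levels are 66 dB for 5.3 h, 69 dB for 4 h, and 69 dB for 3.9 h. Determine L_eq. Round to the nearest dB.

68 dB

The energy average is taken in the linear domain: L_eq = 10·log₁₀[(Σ tᵢ·10^(Lᵢ/10))/T], T = 13.2 h.
Σ tᵢ·10^(Lᵢ/10) = 5.3·10^(66/10) + 4·10^(69/10) + 3.9·10^(69/10) = 8.385e+07.
L_eq = 10·log₁₀(8.385e+07/13.2) = 68.03 dB.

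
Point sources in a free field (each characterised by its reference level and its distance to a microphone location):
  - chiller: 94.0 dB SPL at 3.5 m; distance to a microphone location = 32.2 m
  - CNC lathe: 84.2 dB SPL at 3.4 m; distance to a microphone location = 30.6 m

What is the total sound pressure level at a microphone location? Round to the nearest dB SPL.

75 dB SPL

First find each source's level at the receiver (point-source: −20·log₁₀(r/r_ref)), then combine on an intensity basis.
chiller: 94.0 − 20·log₁₀(32.2/3.5) = 94.0 − 19.28 = 74.72 dB SPL.
CNC lathe: 84.2 − 20·log₁₀(30.6/3.4) = 84.2 − 19.08 = 65.12 dB SPL.
Σ 10^(L/10) = 3.292e+07 → L_total = 10·log₁₀(3.292e+07) = 75.18 dB SPL.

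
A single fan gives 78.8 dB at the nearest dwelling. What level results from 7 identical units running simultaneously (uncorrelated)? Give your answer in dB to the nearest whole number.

L_total = L₁ + 10·log₁₀ N for N identical incoherent sources.
L_total = 78.8 + 10·log₁₀(7) = 78.8 + 8.451 = 87.25 dB.

87 dB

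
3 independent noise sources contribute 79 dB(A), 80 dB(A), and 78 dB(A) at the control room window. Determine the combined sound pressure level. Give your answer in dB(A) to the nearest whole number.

For uncorrelated sources the intensities add, so convert each level to linear form, sum, and take 10·log₁₀ of the total.
Σ 10^(L/10) = 10^(79/10) + 10^(80/10) + 10^(78/10) = 2.425e+08.
L_total = 10·log₁₀(2.425e+08) = 83.85 dB(A).

84 dB(A)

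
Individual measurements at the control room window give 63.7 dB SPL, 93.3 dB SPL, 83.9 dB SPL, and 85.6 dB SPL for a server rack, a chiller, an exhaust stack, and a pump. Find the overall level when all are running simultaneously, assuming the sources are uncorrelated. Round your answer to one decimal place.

For uncorrelated sources the intensities add, so convert each level to linear form, sum, and take 10·log₁₀ of the total.
Σ 10^(L/10) = 10^(63.7/10) + 10^(93.3/10) + 10^(83.9/10) + 10^(85.6/10) = 2.749e+09.
L_total = 10·log₁₀(2.749e+09) = 94.39 dB SPL.

94.4 dB SPL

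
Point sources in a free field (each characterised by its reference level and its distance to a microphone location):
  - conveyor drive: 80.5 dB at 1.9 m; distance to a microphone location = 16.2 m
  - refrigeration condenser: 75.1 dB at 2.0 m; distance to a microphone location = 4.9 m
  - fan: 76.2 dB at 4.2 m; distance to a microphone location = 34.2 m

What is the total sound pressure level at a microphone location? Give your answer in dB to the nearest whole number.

Propagate each source to the receiver with L = L_ref − 20·log₁₀(r/r_ref), then add intensities.
conveyor drive: 80.5 − 20·log₁₀(16.2/1.9) = 80.5 − 18.62 = 61.88 dB.
refrigeration condenser: 75.1 − 20·log₁₀(4.9/2.0) = 75.1 − 7.78 = 67.32 dB.
fan: 76.2 − 20·log₁₀(34.2/4.2) = 76.2 − 18.22 = 57.98 dB.
Σ 10^(L/10) = 7.563e+06 → L_total = 10·log₁₀(7.563e+06) = 68.79 dB.

69 dB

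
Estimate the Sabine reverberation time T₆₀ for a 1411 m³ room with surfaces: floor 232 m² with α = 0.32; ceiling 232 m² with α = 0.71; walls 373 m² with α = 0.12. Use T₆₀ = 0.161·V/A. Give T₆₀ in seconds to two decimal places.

Summing Sᵢαᵢ: 232·0.32 + 232·0.71 + 373·0.12 = 283.72 m².
T₆₀ = 0.161 × 1411 / 283.72 = 0.801 s.

0.80 s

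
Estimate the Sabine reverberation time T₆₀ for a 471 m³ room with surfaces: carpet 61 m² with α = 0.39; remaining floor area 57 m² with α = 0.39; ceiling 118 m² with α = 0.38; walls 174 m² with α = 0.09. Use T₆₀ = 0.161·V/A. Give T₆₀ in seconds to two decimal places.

A = Σ Sᵢαᵢ = 61·0.39 + 57·0.39 + 118·0.38 + 174·0.09 = 106.52 m².
T₆₀ = 0.161·V/A = 0.161·471/106.52 = 0.712 s.

0.71 s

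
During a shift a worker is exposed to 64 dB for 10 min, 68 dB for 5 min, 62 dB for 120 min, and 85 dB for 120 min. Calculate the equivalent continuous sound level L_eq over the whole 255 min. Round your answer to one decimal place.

81.8 dB

Weight each interval's intensity by its duration and average over T = 255 min:
Σ tᵢ·10^(Lᵢ/10) = 10·10^(64/10) + 5·10^(68/10) + 120·10^(62/10) + 120·10^(85/10) = 3.819e+10.
L_eq = 10·log₁₀(3.819e+10/255) = 81.75 dB.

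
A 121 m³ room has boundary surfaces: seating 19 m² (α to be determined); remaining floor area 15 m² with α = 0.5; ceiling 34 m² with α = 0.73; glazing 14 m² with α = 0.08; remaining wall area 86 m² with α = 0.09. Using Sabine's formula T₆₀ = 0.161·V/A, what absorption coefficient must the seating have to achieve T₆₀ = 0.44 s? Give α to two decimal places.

From T₆₀ = 0.161·V/A, the target T₆₀ = 0.44 s needs A = 0.161·121/0.44 = 44.28 m².
Absorption from the other surfaces = 15·0.5 + 34·0.73 + 14·0.08 + 86·0.09 = 41.18 m², so the seating must supply 3.10 m² over 19 m².
α = 3.10/19 = 0.163.

0.16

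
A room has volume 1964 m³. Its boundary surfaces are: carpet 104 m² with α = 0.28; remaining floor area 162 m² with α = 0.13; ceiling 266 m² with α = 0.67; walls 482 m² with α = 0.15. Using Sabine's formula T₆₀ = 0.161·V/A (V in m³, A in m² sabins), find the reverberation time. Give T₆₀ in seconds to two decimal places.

Summing Sᵢαᵢ: 104·0.28 + 162·0.13 + 266·0.67 + 482·0.15 = 300.70 m².
T₆₀ = 0.161·V/A = 0.161·1964/300.70 = 1.052 s.

1.05 s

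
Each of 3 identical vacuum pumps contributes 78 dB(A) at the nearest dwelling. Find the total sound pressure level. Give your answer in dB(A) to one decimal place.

With 3 equal, uncorrelated contributions the intensity is 3× that of one unit, giving a rise of 10·log₁₀ 3.
L_total = 78 + 10·log₁₀(3) = 78 + 4.771 = 82.77 dB(A).

82.8 dB(A)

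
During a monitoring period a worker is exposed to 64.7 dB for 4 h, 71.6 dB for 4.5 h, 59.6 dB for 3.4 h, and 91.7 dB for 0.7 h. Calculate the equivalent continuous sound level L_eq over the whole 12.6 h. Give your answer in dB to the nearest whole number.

Weight each interval's intensity by its duration and average over T = 12.6 h:
Σ tᵢ·10^(Lᵢ/10) = 4·10^(64.7/10) + 4.5·10^(71.6/10) + 3.4·10^(59.6/10) + 0.7·10^(91.7/10) = 1.115e+09.
L_eq = 10·log₁₀(1.115e+09/12.6) = 79.47 dB.

79 dB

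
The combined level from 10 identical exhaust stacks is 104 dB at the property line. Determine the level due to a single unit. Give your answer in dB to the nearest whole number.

94 dB

10 equal contributions raise the level by 10·log₁₀ 10 = 10.000 dB, so each unit alone gives 104 − 10.000.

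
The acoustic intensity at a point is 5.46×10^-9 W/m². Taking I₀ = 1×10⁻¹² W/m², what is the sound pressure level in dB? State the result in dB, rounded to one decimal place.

37.4 dB

I/I₀ = 5.46×10^-9/10⁻¹² = 5.46×10^3, and L = 10·log₁₀(I/I₀).
L = 10·(0.7372 + 3) = 37.37 dB.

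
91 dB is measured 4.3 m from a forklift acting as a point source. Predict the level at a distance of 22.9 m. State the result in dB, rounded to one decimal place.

76.5 dB

Spherical spreading from a point source gives a 20·log₁₀(r₂/r₁) drop.
L₂ = 91 − 20·log₁₀(22.9/4.3) = 91 − 14.527 = 76.47 dB.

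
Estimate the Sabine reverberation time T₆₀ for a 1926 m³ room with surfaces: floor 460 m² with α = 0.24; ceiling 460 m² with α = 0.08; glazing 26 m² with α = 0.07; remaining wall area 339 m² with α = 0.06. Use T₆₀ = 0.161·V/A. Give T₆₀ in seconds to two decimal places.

A = Σ Sᵢαᵢ = 460·0.24 + 460·0.08 + 26·0.07 + 339·0.06 = 169.36 m².
T₆₀ = 0.161 × 1926 / 169.36 = 1.831 s.

1.83 s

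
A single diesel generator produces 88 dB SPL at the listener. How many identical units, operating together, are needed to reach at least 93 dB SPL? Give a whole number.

Need L₁ + 10·log₁₀ N ≥ 93, i.e. log₁₀ N ≥ 0.50.
N ≥ 10^(5.0/10) = 3.162, so N = 4.

4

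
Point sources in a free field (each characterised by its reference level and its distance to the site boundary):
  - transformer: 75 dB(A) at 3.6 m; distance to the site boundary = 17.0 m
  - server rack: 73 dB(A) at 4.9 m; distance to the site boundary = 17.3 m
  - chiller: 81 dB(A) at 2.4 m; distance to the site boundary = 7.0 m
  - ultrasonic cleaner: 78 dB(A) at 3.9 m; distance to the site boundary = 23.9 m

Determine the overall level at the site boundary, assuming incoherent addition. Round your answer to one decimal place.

72.9 dB(A)

Propagate each source to the receiver with L = L_ref − 20·log₁₀(r/r_ref), then add intensities.
transformer: 75 − 20·log₁₀(17.0/3.6) = 75 − 13.48 = 61.52 dB(A).
server rack: 73 − 20·log₁₀(17.3/4.9) = 73 − 10.96 = 62.04 dB(A).
chiller: 81 − 20·log₁₀(7.0/2.4) = 81 − 9.30 = 71.70 dB(A).
ultrasonic cleaner: 78 − 20·log₁₀(23.9/3.9) = 78 − 15.75 = 62.25 dB(A).
Σ 10^(L/10) = 1.950e+07 → L_total = 10·log₁₀(1.950e+07) = 72.90 dB(A).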